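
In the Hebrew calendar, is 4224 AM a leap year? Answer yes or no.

Hebrew year 4224 is year 6 of its 19-year Metonic cycle; leap years are at positions 3, 6, 8, 11, 14, 17, 19, so it is a leap year (13 months).

yes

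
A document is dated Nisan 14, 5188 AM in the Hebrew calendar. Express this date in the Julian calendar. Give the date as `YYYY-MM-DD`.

1428-03-31

Julian Day Number of the source date = 2242725.
Converting JDN 2242725 to the Julian calendar gives 31 March 1428 CE.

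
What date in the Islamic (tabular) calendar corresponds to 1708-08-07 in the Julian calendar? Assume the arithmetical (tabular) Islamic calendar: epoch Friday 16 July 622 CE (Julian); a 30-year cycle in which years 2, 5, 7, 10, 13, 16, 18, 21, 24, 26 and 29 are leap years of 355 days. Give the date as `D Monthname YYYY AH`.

The source date corresponds to 18 August 1708 in the Gregorian calendar (JDN 2345124).
That day falls on 1 Jumada al-Thani 1120 AH in the tabular Islamic calendar.

1 Jumada al-Thani 1120 AH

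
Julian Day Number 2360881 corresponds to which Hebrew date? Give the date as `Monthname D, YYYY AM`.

Tishrei 20, 5512 AM

The Gregorian equivalent of JDN 2360881 is 9 October 1751.
In the Hebrew calendar that day is Tishrei 20, 5512 AM.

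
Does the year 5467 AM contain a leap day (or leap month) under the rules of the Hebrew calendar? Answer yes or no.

yes

Hebrew year 5467 is year 14 of its 19-year Metonic cycle; leap years are at positions 3, 6, 8, 11, 14, 17, 19, so it is a leap year (13 months).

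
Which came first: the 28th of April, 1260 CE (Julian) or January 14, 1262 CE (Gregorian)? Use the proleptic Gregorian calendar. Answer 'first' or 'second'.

first

The two dates have Julian Day Numbers 2181391 and 2182010 respectively.
Since 2181391 < 2182010, the first date comes first.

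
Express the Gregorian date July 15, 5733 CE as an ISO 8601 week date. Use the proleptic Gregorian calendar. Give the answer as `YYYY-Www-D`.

5733-W29-3

The weekday is Wednesday (ISO weekday 3).
That Wednesday belongs to ISO week 29 of ISO year 5733.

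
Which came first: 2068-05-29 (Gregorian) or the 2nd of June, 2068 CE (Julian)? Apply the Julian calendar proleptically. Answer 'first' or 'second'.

first

The two dates have Julian Day Numbers 2476531 and 2476548 respectively.
Since 2476531 < 2476548, the first date comes first.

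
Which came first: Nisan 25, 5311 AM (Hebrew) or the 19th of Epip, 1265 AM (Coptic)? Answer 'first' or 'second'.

second

First date → JDN 2287651; second date → JDN 2287024.
JDN 2287024 < JDN 2287651, so the second date is earlier.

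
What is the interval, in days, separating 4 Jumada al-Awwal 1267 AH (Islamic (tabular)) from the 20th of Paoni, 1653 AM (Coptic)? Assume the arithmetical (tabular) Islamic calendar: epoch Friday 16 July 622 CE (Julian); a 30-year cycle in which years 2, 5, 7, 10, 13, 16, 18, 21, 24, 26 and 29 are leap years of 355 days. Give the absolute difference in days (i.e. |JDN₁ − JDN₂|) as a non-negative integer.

First date → JDN 2397189; second date → JDN 2428712.
The interval is |2397189 − 2428712| = 31523 days.

31523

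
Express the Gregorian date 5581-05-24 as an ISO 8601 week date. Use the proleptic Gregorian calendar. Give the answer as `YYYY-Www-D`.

The weekday is Sunday (ISO weekday 7).
That Sunday belongs to ISO week 21 of ISO year 5581.

5581-W21-7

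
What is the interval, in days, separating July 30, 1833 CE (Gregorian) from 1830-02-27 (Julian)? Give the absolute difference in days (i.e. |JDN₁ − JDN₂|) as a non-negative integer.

1237

JDN of the first date = 2390760.
JDN of the second date = 2389523.
|2389523 − 2390760| = 1237.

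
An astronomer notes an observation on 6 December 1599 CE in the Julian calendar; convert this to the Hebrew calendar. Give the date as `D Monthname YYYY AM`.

The source date corresponds to 16 December 1599 in the Gregorian calendar (JDN 2305432).
That day falls on 28 Kislev 5360 AM in the Hebrew calendar.

28 Kislev 5360 AM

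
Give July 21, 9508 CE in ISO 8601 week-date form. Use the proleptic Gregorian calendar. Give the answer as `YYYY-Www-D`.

The weekday is Tuesday (ISO weekday 2).
That Tuesday belongs to ISO week 30 of ISO year 9508.

9508-W30-2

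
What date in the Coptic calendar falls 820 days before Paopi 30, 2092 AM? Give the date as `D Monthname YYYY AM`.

The starting date is JDN 2588827; 2588827 − 820 = 2588007.
JDN 2588007 corresponds to 6 Mesori 2089 AM.

6 Mesori 2089 AM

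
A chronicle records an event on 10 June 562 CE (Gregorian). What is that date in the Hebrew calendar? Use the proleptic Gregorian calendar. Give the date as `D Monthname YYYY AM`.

Julian Day Number of the source date = 1926487.
Converting JDN 1926487 to the Hebrew calendar gives 21 Sivan 4322 AM.

21 Sivan 4322 AM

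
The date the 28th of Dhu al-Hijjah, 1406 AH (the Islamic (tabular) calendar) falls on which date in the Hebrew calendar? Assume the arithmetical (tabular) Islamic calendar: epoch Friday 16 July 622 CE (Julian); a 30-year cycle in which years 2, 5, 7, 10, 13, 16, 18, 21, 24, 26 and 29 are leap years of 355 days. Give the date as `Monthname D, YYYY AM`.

Julian Day Number of the source date = 2446677.
Converting JDN 2446677 to the Hebrew calendar gives 29 Av 5746 AM.

Av 29, 5746 AM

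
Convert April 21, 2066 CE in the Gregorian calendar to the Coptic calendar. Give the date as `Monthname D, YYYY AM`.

Julian Day Number of the source date = 2475762.
Converting JDN 2475762 to the Coptic calendar gives 13 Parmouti 1782 AM.

Parmouti 13, 1782 AM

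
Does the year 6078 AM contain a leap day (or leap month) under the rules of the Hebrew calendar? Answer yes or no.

Hebrew year 6078 is year 17 of its 19-year Metonic cycle; leap years are at positions 3, 6, 8, 11, 14, 17, 19, so it is a leap year (13 months).

yes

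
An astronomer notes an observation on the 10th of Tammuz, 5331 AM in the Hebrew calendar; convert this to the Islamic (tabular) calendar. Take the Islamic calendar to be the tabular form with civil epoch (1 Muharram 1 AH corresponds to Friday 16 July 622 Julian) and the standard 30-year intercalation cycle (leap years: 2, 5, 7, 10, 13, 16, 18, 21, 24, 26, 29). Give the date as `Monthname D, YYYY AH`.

Safar 9, 979 AH

Both dates share Julian Day Number 2295049; in the tabular Islamic calendar that is 9 Safar 979 AH.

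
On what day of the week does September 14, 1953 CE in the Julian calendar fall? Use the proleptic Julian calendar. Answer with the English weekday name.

Sunday

This is JDN 2434648 (27 September 1953 Gregorian).
JDN 2434648 mod 7 = 6, and JDN 0 was a Monday, so this is a Sunday.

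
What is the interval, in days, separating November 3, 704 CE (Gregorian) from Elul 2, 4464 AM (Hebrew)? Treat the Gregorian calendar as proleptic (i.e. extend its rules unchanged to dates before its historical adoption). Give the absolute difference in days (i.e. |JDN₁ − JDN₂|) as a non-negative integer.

First date → JDN 1978497; second date → JDN 1978413.
The interval is |1978497 − 1978413| = 84 days.

84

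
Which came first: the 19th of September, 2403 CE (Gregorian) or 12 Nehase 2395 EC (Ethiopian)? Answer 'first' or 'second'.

The two dates have Julian Day Numbers 2598999 and 2598970 respectively.
Since 2598970 < 2598999, the second date comes first.

second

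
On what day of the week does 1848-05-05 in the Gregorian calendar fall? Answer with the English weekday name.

Friday

JDN 2396153 mod 7 = 4, and JDN 0 was a Monday, so this is a Friday.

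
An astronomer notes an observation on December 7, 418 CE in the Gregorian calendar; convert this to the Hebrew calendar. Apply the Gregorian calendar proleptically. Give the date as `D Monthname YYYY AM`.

22 Kislev 4179 AM

Both dates share Julian Day Number 1874072; in the Hebrew calendar that is 22 Kislev 4179 AM.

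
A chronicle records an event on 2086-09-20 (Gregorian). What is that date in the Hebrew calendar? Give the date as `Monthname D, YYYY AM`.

Tishrei 12, 5847 AM

Julian Day Number of the source date = 2483219.
Converting JDN 2483219 to the Hebrew calendar gives 12 Tishrei 5847 AM.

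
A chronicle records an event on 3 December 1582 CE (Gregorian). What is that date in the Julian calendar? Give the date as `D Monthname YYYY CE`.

23 November 1582 CE

The Julian–Gregorian offset here is 10 days (Julian trailing).
3 December 1582 Gregorian − 10 days → 23 November 1582 Julian.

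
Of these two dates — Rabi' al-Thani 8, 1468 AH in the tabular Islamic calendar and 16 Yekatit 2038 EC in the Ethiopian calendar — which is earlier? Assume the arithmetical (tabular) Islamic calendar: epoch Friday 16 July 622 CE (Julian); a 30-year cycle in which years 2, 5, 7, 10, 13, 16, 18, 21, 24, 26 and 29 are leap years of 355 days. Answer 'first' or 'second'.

first

First date → JDN 2468392; second date → JDN 2468400.
JDN 2468392 < JDN 2468400, so the first date is earlier.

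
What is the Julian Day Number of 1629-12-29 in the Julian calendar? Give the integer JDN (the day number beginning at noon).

2316413

In the Gregorian calendar the same day is 8 January 1630.
JDN 2451545 is 1 January 2000 CE (Gregorian); the target day is −135132 days from there, so JDN = 2316413.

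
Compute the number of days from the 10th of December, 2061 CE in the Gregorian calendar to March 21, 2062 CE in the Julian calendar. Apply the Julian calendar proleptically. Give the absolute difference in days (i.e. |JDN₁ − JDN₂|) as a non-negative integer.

114

JDN of the first date = 2474169.
JDN of the second date = 2474283.
|2474283 − 2474169| = 114.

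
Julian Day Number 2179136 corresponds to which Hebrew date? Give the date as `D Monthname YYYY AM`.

5 Adar II 5014 AM

JDN 2179136 is 3 March 1254 in the proleptic Gregorian calendar.
In the Hebrew calendar that day is 5 Adar II 5014 AM.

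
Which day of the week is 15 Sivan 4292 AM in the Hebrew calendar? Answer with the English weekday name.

In the proleptic Gregorian calendar this is 6 June 532 (JDN 1915526).
JDN 1915526 mod 7 = 4, and JDN 0 was a Monday, so this is a Friday.

Friday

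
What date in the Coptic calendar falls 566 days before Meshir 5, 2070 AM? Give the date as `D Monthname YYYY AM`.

19 Epip 2068 AM

Counting 566 days back from JDN 2580886 reaches JDN 2580320, which is 19 Epip 2068 AM.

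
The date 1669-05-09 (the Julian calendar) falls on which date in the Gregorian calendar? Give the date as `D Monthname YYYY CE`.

19 May 1669 CE

At this point the Julian calendar is 10 days behind the Gregorian.
9 May 1669 Julian + 10 days → 19 May 1669 Gregorian.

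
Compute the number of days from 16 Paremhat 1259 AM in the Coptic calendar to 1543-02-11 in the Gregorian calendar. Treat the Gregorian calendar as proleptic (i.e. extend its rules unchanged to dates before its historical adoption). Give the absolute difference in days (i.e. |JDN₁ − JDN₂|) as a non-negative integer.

JDN of the first date = 2284709.
JDN of the second date = 2284670.
|2284670 − 2284709| = 39.

39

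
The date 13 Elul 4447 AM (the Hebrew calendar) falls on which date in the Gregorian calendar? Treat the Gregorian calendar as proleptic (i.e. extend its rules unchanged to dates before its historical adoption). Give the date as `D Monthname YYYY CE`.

31 August 687 CE

Julian Day Number of the source date = 1972224.
Converting JDN 1972224 to the Gregorian calendar gives 31 August 687 CE.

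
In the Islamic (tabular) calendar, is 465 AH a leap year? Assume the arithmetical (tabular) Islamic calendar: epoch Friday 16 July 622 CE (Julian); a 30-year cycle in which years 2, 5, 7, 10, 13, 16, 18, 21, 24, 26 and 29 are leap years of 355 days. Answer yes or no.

Year 465 AH is year 15 of its 30-year cycle; leap positions are 2, 5, 7, 10, 13, 16, 18, 21, 24, 26, 29, so it is a common year (354 days).

no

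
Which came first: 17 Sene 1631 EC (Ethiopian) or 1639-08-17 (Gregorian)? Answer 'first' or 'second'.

First date → JDN 2319864; second date → JDN 2319921.
JDN 2319864 < JDN 2319921, so the first date is earlier.

first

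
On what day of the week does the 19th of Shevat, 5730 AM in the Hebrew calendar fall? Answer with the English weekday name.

Monday

Equivalently 26 January 1970 Gregorian, JDN 2440613.
2440613 ≡ 0 (mod 7); counting from Monday = 0 gives Monday.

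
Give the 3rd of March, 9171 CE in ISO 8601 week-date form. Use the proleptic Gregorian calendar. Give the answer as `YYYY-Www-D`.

9171-W09-3

The weekday is Wednesday (ISO weekday 3).
That Wednesday belongs to ISO week 9 of ISO year 9171.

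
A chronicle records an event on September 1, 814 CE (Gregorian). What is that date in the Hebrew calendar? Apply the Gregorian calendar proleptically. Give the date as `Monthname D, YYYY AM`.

Julian Day Number of the source date = 2018611.
Converting JDN 2018611 to the Hebrew calendar gives 9 Elul 4574 AM.

Elul 9, 4574 AM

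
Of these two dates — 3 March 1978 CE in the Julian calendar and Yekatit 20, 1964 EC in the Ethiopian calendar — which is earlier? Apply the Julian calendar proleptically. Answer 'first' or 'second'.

second

Converting both to JDN: 2443584 vs 2441376; the smaller is the second.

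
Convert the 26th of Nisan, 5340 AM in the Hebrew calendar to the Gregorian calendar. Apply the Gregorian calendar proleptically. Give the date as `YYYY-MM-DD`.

Both dates share Julian Day Number 2298254; in the Gregorian calendar that is 21 April 1580 CE.

1580-04-21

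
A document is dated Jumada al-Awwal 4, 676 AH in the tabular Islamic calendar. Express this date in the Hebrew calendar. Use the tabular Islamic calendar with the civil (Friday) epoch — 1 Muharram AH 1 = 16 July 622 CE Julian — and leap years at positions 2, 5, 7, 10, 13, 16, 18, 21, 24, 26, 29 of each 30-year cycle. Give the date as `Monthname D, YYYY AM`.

Julian Day Number of the source date = 2187758.
Converting JDN 2187758 to the Hebrew calendar gives 5 Cheshvan 5038 AM.

Cheshvan 5, 5038 AM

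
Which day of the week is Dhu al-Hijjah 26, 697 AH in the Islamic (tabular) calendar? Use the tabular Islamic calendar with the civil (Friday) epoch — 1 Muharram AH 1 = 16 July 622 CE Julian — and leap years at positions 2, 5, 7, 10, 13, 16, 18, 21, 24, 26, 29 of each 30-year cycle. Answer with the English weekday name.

Equivalently 11 October 1298 Gregorian, JDN 2195429.
Since JDN mod 7 = 5 (0 = Monday), the day is Saturday.

Saturday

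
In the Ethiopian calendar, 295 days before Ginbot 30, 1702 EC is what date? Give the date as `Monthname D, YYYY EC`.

Nehase 10, 1701 EC

JDN of Ginbot 30, 1702 EC = 2345780.
2345780 − 295 = 2345485.
JDN 2345485 in the Ethiopian calendar is Nehase 10, 1701 EC.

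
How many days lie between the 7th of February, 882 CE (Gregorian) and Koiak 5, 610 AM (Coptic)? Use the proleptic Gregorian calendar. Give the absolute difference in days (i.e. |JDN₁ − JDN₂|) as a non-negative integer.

JDN of the first date = 2043242.
JDN of the second date = 2047561.
|2047561 − 2043242| = 4319.

4319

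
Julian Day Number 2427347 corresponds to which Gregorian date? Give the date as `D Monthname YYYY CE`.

1 October 1933 CE

JDN 2451545 is 1 Jan 2000; 2427347 is −24198 days from there.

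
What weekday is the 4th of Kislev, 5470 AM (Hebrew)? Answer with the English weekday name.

In the Gregorian calendar this is 7 November 1709 (JDN 2345570).
2345570 ≡ 3 (mod 7); counting from Monday = 0 gives Thursday.

Thursday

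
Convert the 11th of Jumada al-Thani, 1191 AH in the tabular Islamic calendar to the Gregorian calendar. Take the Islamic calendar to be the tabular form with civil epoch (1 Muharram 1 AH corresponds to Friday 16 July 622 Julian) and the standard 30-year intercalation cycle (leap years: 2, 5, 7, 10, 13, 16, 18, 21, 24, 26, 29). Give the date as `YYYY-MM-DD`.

1777-07-17

Both dates share Julian Day Number 2370294; in the Gregorian calendar that is 17 July 1777 CE.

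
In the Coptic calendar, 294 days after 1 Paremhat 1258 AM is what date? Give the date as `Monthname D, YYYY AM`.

JDN of 1 Paremhat 1258 AM = 2284329.
2284329 + 294 = 2284623.
JDN 2284623 in the Coptic calendar is Koiak 20, 1259 AM.

Koiak 20, 1259 AM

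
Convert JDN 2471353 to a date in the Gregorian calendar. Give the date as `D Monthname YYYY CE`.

JDN 2451545 is 1 Jan 2000; 2471353 is +19808 days from there.

26 March 2054 CE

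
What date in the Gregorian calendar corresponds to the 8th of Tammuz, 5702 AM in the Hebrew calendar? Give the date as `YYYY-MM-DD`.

1942-06-23

Julian Day Number of the source date = 2430534.
Converting JDN 2430534 to the Gregorian calendar gives 23 June 1942 CE.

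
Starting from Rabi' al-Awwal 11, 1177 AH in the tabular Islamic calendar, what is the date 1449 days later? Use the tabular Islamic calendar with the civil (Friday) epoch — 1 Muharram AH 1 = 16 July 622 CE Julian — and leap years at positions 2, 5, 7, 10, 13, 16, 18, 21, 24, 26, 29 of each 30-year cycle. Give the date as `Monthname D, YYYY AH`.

Rabi' al-Thani 12, 1181 AH

Counting 1449 days forward from JDN 2365244 reaches JDN 2366693, which is Rabi' al-Thani 12, 1181 AH.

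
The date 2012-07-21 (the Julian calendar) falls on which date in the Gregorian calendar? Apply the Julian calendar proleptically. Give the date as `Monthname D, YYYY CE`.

August 3, 2012 CE

For dates in this range the Gregorian date is 13 days ahead of the Julian.
21 July 2012 Julian + 13 days → 3 August 2012 Gregorian.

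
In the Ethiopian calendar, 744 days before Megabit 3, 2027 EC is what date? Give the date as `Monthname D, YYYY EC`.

Yekatit 19, 2025 EC

Counting 744 days back from JDN 2464399 reaches JDN 2463655, which is Yekatit 19, 2025 EC.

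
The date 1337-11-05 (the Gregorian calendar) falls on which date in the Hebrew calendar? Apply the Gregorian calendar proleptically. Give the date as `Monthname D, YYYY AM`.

Kislev 3, 5098 AM

Julian Day Number of the source date = 2209698.
Converting JDN 2209698 to the Hebrew calendar gives 3 Kislev 5098 AM.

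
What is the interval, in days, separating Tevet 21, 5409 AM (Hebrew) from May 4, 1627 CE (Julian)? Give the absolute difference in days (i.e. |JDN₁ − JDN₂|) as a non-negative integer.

JDN of the first date = 2323350.
JDN of the second date = 2315443.
|2315443 − 2323350| = 7907.

7907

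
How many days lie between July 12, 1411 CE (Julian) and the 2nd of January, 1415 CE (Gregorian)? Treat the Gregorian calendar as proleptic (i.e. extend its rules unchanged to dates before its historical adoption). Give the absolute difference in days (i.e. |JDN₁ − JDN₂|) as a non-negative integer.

1261

JDN of the first date = 2236618.
JDN of the second date = 2237879.
|2237879 − 2236618| = 1261.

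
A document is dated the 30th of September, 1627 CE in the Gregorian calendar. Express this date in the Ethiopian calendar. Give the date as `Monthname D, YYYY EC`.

Both dates share Julian Day Number 2315582; in the Ethiopian calendar that is 22 Meskerem 1620 EC.

Meskerem 22, 1620 EC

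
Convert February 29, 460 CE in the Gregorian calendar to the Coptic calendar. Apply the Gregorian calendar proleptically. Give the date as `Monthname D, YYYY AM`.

Paremhat 3, 176 AM

Both dates share Julian Day Number 1889131; in the Coptic calendar that is 3 Paremhat 176 AM.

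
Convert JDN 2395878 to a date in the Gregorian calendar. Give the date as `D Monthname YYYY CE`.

4 August 1847 CE

Counting from JDN 2299161 = 15 Oct 1582 gives an offset of 96717 days.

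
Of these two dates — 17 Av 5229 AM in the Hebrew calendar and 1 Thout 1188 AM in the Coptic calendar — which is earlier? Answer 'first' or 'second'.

First date → JDN 2257817; second date → JDN 2258582.
JDN 2257817 < JDN 2258582, so the first date is earlier.

first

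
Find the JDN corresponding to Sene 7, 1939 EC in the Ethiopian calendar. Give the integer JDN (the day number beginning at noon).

2432351

Equivalently 14 June 1947 (Gregorian).
JDN 2400001 is 17 November 1858 CE (Gregorian), MJD 0; the target day is +32350 days from there, so JDN = 2432351.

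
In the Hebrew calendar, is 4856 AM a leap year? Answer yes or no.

Hebrew year 4856 is year 11 of its 19-year Metonic cycle; leap years are at positions 3, 6, 8, 11, 14, 17, 19, so it is a leap year (13 months).

yes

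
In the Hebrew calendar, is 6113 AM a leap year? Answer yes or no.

Hebrew year 6113 is year 14 of its 19-year Metonic cycle; leap years are at positions 3, 6, 8, 11, 14, 17, 19, so it is a leap year (13 months).

yes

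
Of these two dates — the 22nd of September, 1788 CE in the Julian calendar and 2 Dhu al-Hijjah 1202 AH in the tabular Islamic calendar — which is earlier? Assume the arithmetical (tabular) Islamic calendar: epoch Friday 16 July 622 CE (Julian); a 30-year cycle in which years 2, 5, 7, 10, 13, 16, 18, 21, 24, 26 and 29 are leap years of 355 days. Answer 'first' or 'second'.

second

First date → JDN 2374390; second date → JDN 2374360.
JDN 2374360 < JDN 2374390, so the second date is earlier.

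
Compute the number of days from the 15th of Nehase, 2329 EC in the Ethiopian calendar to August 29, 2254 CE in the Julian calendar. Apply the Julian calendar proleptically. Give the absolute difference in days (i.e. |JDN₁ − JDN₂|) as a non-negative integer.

30295

First date → JDN 2574867; second date → JDN 2544572.
The interval is |2574867 − 2544572| = 30295 days.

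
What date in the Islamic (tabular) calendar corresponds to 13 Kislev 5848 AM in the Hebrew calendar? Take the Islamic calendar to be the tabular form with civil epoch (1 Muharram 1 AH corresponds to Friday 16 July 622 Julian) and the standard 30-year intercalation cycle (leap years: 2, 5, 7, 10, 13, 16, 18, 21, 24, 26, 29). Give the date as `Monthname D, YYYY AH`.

Jumada al-Awwal 12, 1511 AH

Julian Day Number of the source date = 2483663.
Converting JDN 2483663 to the tabular Islamic calendar gives 12 Jumada al-Awwal 1511 AH.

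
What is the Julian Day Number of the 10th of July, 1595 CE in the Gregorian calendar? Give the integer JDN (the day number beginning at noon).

2303812

JDN 2400001 is 17 November 1858 CE (Gregorian), MJD 0; the target day is −96189 days from there, so JDN = 2303812.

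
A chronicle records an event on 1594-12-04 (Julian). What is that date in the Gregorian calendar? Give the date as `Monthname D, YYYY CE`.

The Julian–Gregorian offset here is 10 days (Julian trailing).
4 December 1594 Julian + 10 days → 14 December 1594 Gregorian.

December 14, 1594 CE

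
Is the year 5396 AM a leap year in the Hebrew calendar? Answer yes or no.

yes

Hebrew year 5396 is year 19 of its 19-year Metonic cycle; leap years are at positions 3, 6, 8, 11, 14, 17, 19, so it is a leap year (13 months).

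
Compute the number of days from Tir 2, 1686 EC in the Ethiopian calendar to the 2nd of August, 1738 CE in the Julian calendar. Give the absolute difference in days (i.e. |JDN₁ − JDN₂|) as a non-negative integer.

JDN of the first date = 2339788.
JDN of the second date = 2356076.
|2356076 − 2339788| = 16288.

16288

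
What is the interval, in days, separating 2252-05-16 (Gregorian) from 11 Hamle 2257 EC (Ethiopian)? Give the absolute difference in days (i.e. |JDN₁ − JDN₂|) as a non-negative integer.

4813

JDN of the first date = 2543722.
JDN of the second date = 2548535.
|2548535 − 2543722| = 4813.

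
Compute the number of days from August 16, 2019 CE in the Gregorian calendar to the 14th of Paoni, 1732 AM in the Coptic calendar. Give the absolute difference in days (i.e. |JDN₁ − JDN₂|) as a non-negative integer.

First date → JDN 2458712; second date → JDN 2457561.
The interval is |2458712 − 2457561| = 1151 days.

1151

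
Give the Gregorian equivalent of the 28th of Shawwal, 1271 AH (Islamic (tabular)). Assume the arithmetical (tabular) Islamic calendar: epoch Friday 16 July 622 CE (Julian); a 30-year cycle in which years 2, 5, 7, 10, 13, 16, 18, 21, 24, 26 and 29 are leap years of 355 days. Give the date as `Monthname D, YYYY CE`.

July 14, 1855 CE

Both dates share Julian Day Number 2398779; in the Gregorian calendar that is 14 July 1855 CE.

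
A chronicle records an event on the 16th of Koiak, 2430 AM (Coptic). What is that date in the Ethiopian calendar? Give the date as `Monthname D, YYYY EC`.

The source date corresponds to 31 December 2713 in the Gregorian calendar (JDN 2712327).
That day falls on 16 Tahsas 2706 EC in the Ethiopian calendar.

Tahsas 16, 2706 EC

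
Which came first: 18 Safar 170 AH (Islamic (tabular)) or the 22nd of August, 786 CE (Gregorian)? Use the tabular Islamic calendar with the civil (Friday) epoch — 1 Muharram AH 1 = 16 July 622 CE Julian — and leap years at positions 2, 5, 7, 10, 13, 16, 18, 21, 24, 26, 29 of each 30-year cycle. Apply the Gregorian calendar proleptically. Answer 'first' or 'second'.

First date → JDN 2008375; second date → JDN 2008374.
JDN 2008374 < JDN 2008375, so the second date is earlier.

second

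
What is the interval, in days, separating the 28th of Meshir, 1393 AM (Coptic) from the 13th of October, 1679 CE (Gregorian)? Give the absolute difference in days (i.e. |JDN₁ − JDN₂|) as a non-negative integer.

953

First date → JDN 2333635; second date → JDN 2334588.
The interval is |2333635 − 2334588| = 953 days.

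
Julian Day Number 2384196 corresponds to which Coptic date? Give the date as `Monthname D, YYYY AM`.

JDN 2384196 is 10 August 1815 in the Gregorian calendar.
In the Coptic calendar that day is Mesori 5, 1531 AM.

Mesori 5, 1531 AM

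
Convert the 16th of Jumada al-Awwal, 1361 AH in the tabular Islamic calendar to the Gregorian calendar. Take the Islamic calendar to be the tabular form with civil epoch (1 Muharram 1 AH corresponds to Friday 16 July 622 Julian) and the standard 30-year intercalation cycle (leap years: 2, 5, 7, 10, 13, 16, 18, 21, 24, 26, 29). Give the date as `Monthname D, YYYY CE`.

Both dates share Julian Day Number 2430512; in the Gregorian calendar that is 1 June 1942 CE.

June 1, 1942 CE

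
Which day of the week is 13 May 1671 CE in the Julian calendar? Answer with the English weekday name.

Saturday

Equivalently 23 May 1671 Gregorian, JDN 2331523.
JDN 2331523 mod 7 = 5, and JDN 0 was a Monday, so this is a Saturday.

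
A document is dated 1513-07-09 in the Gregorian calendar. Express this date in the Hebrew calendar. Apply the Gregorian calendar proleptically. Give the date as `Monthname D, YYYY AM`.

Julian Day Number of the source date = 2273861.
Converting JDN 2273861 to the Hebrew calendar gives 25 Tammuz 5273 AM.

Tammuz 25, 5273 AM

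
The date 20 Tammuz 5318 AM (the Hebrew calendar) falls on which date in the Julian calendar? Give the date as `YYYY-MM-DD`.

1558-07-06

The source date corresponds to 16 July 1558 in the proleptic Gregorian calendar (JDN 2290304).
That day falls on 6 July 1558 CE in the Julian calendar.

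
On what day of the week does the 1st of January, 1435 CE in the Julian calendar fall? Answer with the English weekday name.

Saturday

Equivalently 10 January 1435 Gregorian, JDN 2245192.
2245192 ≡ 5 (mod 7); counting from Monday = 0 gives Saturday.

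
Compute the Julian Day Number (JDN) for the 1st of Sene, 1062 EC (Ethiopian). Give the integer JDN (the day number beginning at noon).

Equivalently 1 June 1070 (proleptic Gregorian).
JDN 2400001 is 17 November 1858 CE (Gregorian), MJD 0; the target day is −287980 days from there, so JDN = 2112021.

2112021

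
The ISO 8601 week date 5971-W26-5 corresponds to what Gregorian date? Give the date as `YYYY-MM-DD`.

ISO week 1 of 5971 is the week containing the first Thursday of 5971.
Week 26, day 5 (Friday) lands on 5971-07-02.

5971-07-02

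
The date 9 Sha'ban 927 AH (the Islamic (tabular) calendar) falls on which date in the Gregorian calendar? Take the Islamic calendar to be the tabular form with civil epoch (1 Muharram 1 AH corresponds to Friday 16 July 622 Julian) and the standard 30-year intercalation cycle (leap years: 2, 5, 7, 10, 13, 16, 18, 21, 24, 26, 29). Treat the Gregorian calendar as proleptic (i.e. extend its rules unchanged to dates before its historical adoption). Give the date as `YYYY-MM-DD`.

Julian Day Number of the source date = 2276799.
Converting JDN 2276799 to the Gregorian calendar gives 25 July 1521 CE.

1521-07-25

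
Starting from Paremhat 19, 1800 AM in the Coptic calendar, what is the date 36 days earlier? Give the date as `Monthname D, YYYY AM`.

Meshir 13, 1800 AM

The starting date is JDN 2482313; 2482313 − 36 = 2482277.
JDN 2482277 corresponds to Meshir 13, 1800 AM.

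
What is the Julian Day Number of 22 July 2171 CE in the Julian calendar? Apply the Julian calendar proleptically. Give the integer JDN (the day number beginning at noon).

2514218

Equivalently 5 August 2171 (Gregorian).
JDN 2299161 is 15 October 1582 CE (Gregorian); the target day is +215057 days from there, so JDN = 2514218.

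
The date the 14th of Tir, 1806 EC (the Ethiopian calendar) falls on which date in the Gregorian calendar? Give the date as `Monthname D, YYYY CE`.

January 21, 1814 CE

Both dates share Julian Day Number 2383630; in the Gregorian calendar that is 21 January 1814 CE.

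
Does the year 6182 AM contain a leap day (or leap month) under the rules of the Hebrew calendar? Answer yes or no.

no

Hebrew year 6182 is year 7 of its 19-year Metonic cycle; leap years are at positions 3, 6, 8, 11, 14, 17, 19, so it is a common year (12 months).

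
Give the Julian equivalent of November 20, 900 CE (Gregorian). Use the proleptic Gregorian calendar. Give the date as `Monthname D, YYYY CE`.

For dates in this range the Gregorian date is 5 days ahead of the Julian.
20 November 900 Gregorian − 5 days → 15 November 900 Julian.

November 15, 900 CE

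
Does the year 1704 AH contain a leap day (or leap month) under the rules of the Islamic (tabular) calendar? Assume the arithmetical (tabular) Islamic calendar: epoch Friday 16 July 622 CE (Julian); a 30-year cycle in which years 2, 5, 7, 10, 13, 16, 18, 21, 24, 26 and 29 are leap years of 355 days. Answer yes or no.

Year 1704 AH is year 24 of its 30-year cycle; leap positions are 2, 5, 7, 10, 13, 16, 18, 21, 24, 26, 29, so it is a leap year (355 days).

yes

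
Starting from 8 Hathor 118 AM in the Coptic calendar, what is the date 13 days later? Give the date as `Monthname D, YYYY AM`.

Hathor 21, 118 AM

The starting date is JDN 1867831; 1867831 + 13 = 1867844.
JDN 1867844 corresponds to Hathor 21, 118 AM.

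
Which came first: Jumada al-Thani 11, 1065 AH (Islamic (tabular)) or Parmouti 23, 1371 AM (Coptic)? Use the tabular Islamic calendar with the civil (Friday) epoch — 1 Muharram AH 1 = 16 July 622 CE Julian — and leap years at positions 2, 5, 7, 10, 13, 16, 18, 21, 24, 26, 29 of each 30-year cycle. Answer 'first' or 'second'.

first

First date → JDN 2325644; second date → JDN 2325654.
JDN 2325644 < JDN 2325654, so the first date is earlier.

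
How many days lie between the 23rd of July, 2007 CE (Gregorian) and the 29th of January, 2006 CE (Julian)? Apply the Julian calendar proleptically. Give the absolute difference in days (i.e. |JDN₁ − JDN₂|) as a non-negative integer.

JDN of the first date = 2454305.
JDN of the second date = 2453778.
|2453778 − 2454305| = 527.

527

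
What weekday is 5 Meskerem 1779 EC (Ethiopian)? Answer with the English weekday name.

Wednesday

In the Gregorian calendar this is 13 September 1786 (JDN 2373639).
2373639 ≡ 2 (mod 7); counting from Monday = 0 gives Wednesday.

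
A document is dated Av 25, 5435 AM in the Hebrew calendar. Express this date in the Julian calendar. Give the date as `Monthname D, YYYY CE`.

August 7, 1675 CE

Both dates share Julian Day Number 2333070; in the Julian calendar that is 7 August 1675 CE.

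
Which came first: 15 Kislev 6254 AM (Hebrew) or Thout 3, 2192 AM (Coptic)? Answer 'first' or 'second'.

The two dates have Julian Day Numbers 2631938 and 2625295 respectively.
Since 2625295 < 2631938, the second date comes first.

second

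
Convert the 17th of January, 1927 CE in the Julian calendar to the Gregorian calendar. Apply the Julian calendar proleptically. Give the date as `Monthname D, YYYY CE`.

The Julian–Gregorian offset here is 13 days (Julian trailing).
17 January 1927 Julian + 13 days → 30 January 1927 Gregorian.

January 30, 1927 CE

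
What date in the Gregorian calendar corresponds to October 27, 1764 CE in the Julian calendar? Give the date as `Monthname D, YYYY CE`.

For dates in this range the Gregorian date is 11 days ahead of the Julian.
27 October 1764 Julian + 11 days → 7 November 1764 Gregorian.

November 7, 1764 CE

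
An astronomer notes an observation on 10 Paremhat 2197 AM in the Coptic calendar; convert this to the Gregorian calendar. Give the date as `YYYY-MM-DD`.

Both dates share Julian Day Number 2627308; in the Gregorian calendar that is 22 March 2481 CE.

2481-03-22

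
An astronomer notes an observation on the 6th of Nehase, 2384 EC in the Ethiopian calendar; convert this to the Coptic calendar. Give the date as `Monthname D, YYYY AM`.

Both dates share Julian Day Number 2594947; in the Coptic calendar that is 6 Mesori 2108 AM.

Mesori 6, 2108 AM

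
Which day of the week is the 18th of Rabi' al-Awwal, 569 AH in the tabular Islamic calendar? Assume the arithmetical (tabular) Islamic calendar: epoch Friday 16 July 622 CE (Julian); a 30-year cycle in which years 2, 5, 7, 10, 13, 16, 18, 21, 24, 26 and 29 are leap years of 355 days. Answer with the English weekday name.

Saturday

This is JDN 2149796 (3 November 1173 Gregorian).
Since JDN mod 7 = 5 (0 = Monday), the day is Saturday.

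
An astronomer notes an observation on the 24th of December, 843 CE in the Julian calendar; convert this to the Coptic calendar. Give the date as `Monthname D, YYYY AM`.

Koiak 27, 560 AM

The source date corresponds to 28 December 843 in the proleptic Gregorian calendar (JDN 2029321).
That day falls on 27 Koiak 560 AM in the Coptic calendar.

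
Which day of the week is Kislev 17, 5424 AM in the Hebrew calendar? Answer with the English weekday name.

Equivalently 16 December 1663 Gregorian, JDN 2328808.
2328808 ≡ 6 (mod 7); counting from Monday = 0 gives Sunday.

Sunday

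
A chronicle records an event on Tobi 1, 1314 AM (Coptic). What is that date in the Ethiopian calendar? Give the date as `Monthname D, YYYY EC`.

Both dates share Julian Day Number 2304723; in the Ethiopian calendar that is 1 Tir 1590 EC.

Tir 1, 1590 EC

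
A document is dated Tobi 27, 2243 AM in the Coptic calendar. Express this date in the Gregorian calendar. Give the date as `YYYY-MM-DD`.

Julian Day Number of the source date = 2644066.
Converting JDN 2644066 to the Gregorian calendar gives 8 February 2527 CE.

2527-02-08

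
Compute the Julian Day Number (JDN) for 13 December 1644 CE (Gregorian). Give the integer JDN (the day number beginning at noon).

2321866

JDN 2299161 is 15 October 1582 CE (Gregorian); the target day is +22705 days from there, so JDN = 2321866.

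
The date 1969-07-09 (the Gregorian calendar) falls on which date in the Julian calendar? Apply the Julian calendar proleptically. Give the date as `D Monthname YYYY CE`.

The Julian–Gregorian offset here is 13 days (Julian trailing).
9 July 1969 Gregorian − 13 days → 26 June 1969 Julian.

26 June 1969 CE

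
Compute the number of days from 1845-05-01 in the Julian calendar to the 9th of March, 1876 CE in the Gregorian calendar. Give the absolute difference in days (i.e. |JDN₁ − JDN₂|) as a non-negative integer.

11258

JDN of the first date = 2395065.
JDN of the second date = 2406323.
|2406323 − 2395065| = 11258.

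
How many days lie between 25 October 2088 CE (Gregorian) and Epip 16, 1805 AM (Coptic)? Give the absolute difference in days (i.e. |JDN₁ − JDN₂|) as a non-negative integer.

271

First date → JDN 2483985; second date → JDN 2484256.
The interval is |2483985 − 2484256| = 271 days.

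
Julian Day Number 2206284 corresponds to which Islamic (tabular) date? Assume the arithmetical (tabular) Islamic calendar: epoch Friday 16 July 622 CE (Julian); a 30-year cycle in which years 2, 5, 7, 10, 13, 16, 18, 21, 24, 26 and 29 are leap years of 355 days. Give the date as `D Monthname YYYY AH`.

13 Sha'ban 728 AH

JDN 2206284 is 1 July 1328 in the proleptic Gregorian calendar.
In the tabular Islamic calendar that day is 13 Sha'ban 728 AH.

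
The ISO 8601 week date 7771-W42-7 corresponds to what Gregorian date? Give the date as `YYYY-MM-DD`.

ISO week 1 of 7771 is the week containing the first Thursday of 7771.
Week 42, day 7 (Sunday) lands on 7771-10-20.

7771-10-20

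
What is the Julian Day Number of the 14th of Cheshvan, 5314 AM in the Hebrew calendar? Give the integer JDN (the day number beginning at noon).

2288586

Equivalently 1 November 1553 (proleptic Gregorian).
JDN 2400001 is 17 November 1858 CE (Gregorian), MJD 0; the target day is −111415 days from there, so JDN = 2288586.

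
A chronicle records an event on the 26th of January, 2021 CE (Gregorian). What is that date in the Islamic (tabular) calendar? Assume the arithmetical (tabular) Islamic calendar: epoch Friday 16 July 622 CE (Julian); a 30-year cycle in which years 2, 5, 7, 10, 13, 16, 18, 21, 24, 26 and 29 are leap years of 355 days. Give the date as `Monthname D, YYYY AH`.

Both dates share Julian Day Number 2459241; in the tabular Islamic calendar that is 12 Jumada al-Thani 1442 AH.

Jumada al-Thani 12, 1442 AH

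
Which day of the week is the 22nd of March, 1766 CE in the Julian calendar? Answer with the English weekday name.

Equivalently 2 April 1766 Gregorian, JDN 2366170.
Since JDN mod 7 = 2 (0 = Monday), the day is Wednesday.

Wednesday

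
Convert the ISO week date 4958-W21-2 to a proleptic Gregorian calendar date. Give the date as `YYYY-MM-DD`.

4958-05-23

ISO week 1 of 4958 is the week containing the first Thursday of 4958.
Week 21, day 2 (Tuesday) lands on 4958-05-23.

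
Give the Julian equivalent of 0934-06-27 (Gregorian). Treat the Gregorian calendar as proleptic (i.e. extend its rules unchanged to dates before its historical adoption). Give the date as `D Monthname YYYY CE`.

22 June 934 CE

At this point the Julian calendar is 5 days behind the Gregorian.
27 June 934 Gregorian − 5 days → 22 June 934 Julian.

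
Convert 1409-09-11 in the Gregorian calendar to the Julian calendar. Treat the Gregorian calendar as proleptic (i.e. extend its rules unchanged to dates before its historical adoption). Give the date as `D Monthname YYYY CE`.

2 September 1409 CE

At this point the Julian calendar is 9 days behind the Gregorian.
11 September 1409 Gregorian − 9 days → 2 September 1409 Julian.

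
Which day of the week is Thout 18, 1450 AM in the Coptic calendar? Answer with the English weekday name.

Saturday

In the Gregorian calendar this is 26 September 1733 (JDN 2354294).
2354294 ≡ 5 (mod 7); counting from Monday = 0 gives Saturday.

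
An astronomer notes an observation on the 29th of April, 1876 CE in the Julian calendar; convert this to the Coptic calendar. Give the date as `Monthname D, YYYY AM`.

The source date corresponds to 11 May 1876 in the Gregorian calendar (JDN 2406386).
That day falls on 4 Pashons 1592 AM in the Coptic calendar.

Pashons 4, 1592 AM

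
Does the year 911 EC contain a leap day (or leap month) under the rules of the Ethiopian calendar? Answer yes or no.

yes

911 mod 4 = 3; in the Ethiopian calendar a year is leap when year mod 4 = 3, so it is a leap year.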